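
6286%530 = 456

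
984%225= 84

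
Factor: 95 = 5^1*19^1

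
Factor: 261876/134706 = 2^1*11^( - 1)*13^( - 1 )*139^1 = 278/143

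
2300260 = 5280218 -2979958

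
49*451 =22099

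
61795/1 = 61795 = 61795.00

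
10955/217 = 50 + 15/31 = 50.48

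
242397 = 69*3513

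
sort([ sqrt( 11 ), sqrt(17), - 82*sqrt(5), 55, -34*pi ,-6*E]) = [ - 82*sqrt(5), - 34*pi, - 6*E, sqrt (11), sqrt(17 ),55]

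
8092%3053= 1986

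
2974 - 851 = 2123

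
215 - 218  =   - 3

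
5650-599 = 5051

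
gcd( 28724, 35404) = 668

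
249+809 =1058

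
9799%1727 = 1164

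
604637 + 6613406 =7218043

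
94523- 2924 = 91599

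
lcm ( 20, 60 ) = 60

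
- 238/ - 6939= 238/6939 = 0.03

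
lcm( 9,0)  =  0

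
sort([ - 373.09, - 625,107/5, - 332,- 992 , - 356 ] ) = [ - 992,-625,- 373.09 , - 356, - 332,  107/5 ]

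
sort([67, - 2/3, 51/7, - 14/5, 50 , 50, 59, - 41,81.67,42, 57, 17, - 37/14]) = [ - 41,-14/5, - 37/14, - 2/3, 51/7, 17,42, 50,  50, 57, 59, 67, 81.67]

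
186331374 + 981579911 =1167911285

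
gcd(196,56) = 28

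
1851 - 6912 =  - 5061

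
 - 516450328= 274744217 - 791194545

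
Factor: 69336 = 2^3*3^4 *107^1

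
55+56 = 111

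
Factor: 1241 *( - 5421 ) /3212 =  - 92157/44 = - 2^( - 2)*3^1*11^( - 1)*13^1 * 17^1  *139^1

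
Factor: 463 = 463^1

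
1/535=1/535  =  0.00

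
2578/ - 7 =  - 2578/7  =  -  368.29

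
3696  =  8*462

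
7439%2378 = 305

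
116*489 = 56724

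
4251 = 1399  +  2852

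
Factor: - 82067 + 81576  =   - 491 = - 491^1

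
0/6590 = 0 = 0.00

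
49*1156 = 56644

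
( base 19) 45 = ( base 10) 81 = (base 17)4d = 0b1010001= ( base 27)30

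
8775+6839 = 15614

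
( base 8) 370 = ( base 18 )de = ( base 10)248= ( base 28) 8O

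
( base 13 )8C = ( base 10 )116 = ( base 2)1110100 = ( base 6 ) 312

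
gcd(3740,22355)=85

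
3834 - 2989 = 845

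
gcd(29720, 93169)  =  1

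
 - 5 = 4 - 9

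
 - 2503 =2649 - 5152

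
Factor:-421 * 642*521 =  - 2^1*3^1*107^1*421^1*521^1 = - 140816922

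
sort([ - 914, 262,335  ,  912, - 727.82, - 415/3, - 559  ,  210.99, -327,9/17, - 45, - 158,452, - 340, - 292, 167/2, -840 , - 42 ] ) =[-914 , - 840 , - 727.82, - 559, - 340,  -  327 , -292, - 158,-415/3, - 45, - 42,9/17 , 167/2 , 210.99,262,335,  452,912]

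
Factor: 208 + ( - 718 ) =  - 2^1*3^1 * 5^1*17^1 = -  510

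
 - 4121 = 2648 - 6769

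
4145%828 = 5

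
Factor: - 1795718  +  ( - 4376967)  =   - 5^1 * 1234537^1= - 6172685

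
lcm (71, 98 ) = 6958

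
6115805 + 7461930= 13577735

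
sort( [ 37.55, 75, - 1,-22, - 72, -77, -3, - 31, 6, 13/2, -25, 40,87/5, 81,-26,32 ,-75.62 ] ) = [ - 77, - 75.62, - 72,- 31, - 26 , - 25, - 22, - 3, - 1, 6,  13/2,87/5,32,37.55,  40, 75,81] 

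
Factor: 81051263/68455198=2^( - 1 )*7^(  -  1 )*373^( - 1)*3307^1*13109^( - 1) * 24509^1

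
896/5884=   224/1471=0.15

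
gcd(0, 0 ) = 0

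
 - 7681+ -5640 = -13321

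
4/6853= 4/6853 = 0.00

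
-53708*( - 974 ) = 52311592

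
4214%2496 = 1718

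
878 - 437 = 441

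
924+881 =1805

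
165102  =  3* 55034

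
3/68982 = 1/22994 = 0.00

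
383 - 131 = 252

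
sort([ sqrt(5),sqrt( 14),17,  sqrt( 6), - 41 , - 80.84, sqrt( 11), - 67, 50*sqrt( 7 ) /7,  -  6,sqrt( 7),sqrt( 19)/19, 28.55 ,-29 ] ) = [ - 80.84, - 67,-41, - 29, - 6, sqrt(19)/19, sqrt( 5), sqrt( 6),  sqrt( 7), sqrt( 11), sqrt( 14),17, 50*sqrt(7)/7,28.55]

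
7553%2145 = 1118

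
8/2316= 2/579 = 0.00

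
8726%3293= 2140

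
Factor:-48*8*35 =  - 2^7*3^1*5^1*7^1=- 13440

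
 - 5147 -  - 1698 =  - 3449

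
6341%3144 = 53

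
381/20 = 381/20= 19.05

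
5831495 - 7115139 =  - 1283644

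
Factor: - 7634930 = -2^1*5^1*763493^1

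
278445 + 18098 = 296543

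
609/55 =609/55 =11.07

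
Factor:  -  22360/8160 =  - 559/204 =- 2^( - 2)*3^( - 1 )*13^1*17^( - 1)*43^1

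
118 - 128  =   - 10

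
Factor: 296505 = 3^2*5^1  *  11^1*599^1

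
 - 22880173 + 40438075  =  17557902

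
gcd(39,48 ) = 3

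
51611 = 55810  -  4199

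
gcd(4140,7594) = 2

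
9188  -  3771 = 5417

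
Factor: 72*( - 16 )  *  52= -59904 = - 2^9*3^2*13^1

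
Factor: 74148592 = 2^4*7^1*29^1*37^1*617^1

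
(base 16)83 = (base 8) 203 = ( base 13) A1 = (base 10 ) 131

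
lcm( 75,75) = 75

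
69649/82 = 69649/82 = 849.38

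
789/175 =4+89/175=4.51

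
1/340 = 1/340 = 0.00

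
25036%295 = 256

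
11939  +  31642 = 43581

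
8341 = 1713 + 6628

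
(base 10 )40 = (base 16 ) 28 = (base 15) 2A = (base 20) 20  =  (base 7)55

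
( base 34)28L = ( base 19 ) 742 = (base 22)589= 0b101000101101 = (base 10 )2605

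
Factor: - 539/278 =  - 2^( - 1)*7^2*11^1*139^( - 1) 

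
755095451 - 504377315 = 250718136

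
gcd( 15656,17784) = 152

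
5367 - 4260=1107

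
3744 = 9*416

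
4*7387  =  29548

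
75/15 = 5  =  5.00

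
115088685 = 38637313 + 76451372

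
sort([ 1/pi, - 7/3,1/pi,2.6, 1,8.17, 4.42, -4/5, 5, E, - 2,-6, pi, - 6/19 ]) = [ - 6,  -  7/3,  -  2, - 4/5,-6/19, 1/pi,  1/pi, 1,2.6,E,pi, 4.42, 5,8.17] 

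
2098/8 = 1049/4= 262.25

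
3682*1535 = 5651870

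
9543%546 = 261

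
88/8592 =11/1074 = 0.01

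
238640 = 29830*8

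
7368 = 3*2456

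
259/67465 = 259/67465 = 0.00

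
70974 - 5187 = 65787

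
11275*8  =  90200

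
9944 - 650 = 9294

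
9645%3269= 3107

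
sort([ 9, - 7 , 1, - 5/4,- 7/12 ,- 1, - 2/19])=[ - 7, - 5/4, - 1, - 7/12,  -  2/19, 1,9]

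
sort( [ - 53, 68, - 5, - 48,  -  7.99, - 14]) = [ - 53, - 48, - 14,- 7.99, - 5, 68 ]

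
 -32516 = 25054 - 57570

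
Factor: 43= 43^1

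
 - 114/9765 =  - 1+3217/3255 =- 0.01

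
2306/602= 3 + 250/301  =  3.83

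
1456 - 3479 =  - 2023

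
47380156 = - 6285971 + 53666127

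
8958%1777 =73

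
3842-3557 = 285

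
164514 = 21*7834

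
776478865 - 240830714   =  535648151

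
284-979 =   -  695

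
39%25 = 14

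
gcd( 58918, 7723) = 1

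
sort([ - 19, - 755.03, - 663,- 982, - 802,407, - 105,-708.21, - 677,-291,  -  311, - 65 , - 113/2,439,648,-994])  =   [ - 994 , - 982,  -  802, - 755.03, - 708.21,-677, - 663,  -  311, - 291, - 105, -65,-113/2, - 19,407, 439,648]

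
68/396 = 17/99 = 0.17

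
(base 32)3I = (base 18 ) 66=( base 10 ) 114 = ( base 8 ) 162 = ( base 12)96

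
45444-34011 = 11433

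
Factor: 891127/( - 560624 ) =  - 941/592 = - 2^( - 4)*37^( - 1 )*941^1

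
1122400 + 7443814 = 8566214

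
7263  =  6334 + 929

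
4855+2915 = 7770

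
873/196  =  4 + 89/196 = 4.45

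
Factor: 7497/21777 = 3^1 * 7^1*61^(-1 ) = 21/61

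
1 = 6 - 5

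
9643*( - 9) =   -  86787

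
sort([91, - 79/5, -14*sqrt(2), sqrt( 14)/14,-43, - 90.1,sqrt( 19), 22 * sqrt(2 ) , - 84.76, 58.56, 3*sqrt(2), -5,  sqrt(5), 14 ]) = [ - 90.1, - 84.76,-43, - 14*sqrt(2), - 79/5, - 5,sqrt( 14 ) /14, sqrt ( 5), 3* sqrt( 2),sqrt (19),14, 22*sqrt( 2), 58.56, 91]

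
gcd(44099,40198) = 1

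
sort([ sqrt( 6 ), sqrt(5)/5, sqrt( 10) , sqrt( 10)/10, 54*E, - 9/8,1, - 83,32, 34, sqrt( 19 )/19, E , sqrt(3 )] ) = [ - 83,-9/8, sqrt(19 )/19, sqrt(10) /10, sqrt( 5) /5, 1,sqrt( 3 ), sqrt( 6 ), E,sqrt( 10), 32, 34, 54* E] 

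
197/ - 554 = - 197/554 = - 0.36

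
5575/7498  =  5575/7498  =  0.74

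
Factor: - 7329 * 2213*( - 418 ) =6779574186= 2^1*3^1 * 7^1 * 11^1*19^1 * 349^1 * 2213^1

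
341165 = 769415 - 428250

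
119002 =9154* 13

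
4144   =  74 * 56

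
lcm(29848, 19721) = 1104376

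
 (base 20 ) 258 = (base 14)48c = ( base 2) 1110001100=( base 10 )908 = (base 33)rh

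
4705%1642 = 1421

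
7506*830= 6229980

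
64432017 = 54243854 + 10188163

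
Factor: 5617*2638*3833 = 56796037118 = 2^1 * 41^1*137^1 * 1319^1*3833^1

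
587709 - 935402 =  - 347693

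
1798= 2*899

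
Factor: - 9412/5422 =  - 2^1*13^1*181^1*2711^( - 1) = - 4706/2711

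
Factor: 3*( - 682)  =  -2046  =  -2^1*3^1 * 11^1 *31^1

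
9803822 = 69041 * 142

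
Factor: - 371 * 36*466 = -6223896  =  - 2^3*3^2*7^1*53^1*233^1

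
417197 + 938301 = 1355498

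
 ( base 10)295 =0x127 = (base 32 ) 97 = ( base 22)d9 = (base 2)100100111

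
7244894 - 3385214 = 3859680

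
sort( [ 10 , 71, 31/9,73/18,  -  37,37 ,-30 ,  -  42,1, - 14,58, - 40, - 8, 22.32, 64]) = [  -  42, - 40, - 37, - 30,-14, - 8, 1 , 31/9, 73/18,10,22.32,37,58, 64,71] 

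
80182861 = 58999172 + 21183689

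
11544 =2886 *4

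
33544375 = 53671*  625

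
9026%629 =220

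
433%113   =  94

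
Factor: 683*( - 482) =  - 329206 = - 2^1*241^1*683^1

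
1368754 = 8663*158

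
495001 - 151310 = 343691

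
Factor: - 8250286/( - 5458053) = 2^1*3^( - 1 ) * 11^1 * 47^1*79^1*101^1*503^( - 1)*3617^(-1)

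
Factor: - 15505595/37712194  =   - 2^( - 1 )*5^1*7^1*13^ (-1)*443017^1*1450469^(- 1 )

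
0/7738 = 0 =0.00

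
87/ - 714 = - 1  +  209/238 = - 0.12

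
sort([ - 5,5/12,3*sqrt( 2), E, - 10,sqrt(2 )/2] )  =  [ - 10,-5,5/12 , sqrt( 2)/2, E,3*sqrt(2) ] 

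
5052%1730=1592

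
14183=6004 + 8179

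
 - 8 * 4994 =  - 39952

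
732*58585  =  42884220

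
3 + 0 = 3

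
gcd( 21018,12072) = 6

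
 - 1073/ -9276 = 1073/9276 = 0.12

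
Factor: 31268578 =2^1 *11^2 *129209^1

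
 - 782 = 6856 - 7638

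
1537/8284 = 1537/8284 = 0.19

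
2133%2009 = 124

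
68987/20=3449  +  7/20 = 3449.35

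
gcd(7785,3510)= 45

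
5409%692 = 565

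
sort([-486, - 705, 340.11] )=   [-705, -486, 340.11 ]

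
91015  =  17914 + 73101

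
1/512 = 1/512 = 0.00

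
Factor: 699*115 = 80385 = 3^1*5^1 * 23^1*233^1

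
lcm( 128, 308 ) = 9856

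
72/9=8  =  8.00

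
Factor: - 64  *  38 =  - 2^7*19^1 =- 2432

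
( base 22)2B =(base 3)2001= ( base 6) 131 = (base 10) 55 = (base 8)67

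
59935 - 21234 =38701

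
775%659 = 116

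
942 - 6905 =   -  5963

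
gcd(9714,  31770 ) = 6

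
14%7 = 0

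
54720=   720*76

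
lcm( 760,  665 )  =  5320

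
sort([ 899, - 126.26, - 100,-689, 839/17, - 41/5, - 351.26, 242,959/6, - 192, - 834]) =[ - 834, - 689, - 351.26, - 192 ,-126.26 ,-100, - 41/5,  839/17, 959/6,242, 899 ]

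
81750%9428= 6326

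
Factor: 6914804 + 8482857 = 37^1*416153^1 = 15397661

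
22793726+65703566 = 88497292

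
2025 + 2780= 4805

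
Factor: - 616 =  - 2^3*7^1*11^1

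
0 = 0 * 740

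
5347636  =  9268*577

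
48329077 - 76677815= - 28348738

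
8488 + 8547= 17035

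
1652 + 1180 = 2832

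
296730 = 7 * 42390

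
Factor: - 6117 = -3^1*2039^1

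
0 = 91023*0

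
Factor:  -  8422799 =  - 7^1*11^1*109387^1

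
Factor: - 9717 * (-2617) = 3^1*41^1 * 79^1*2617^1 = 25429389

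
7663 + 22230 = 29893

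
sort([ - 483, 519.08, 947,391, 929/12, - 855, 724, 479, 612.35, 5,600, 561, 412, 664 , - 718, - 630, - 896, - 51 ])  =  [-896, - 855, - 718, - 630, - 483,  -  51 , 5, 929/12, 391, 412, 479, 519.08, 561,600,612.35,664,724, 947]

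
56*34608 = 1938048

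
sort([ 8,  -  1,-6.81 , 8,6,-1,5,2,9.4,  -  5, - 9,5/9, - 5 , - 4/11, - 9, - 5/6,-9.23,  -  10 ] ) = [ - 10,-9.23,- 9, - 9, - 6.81, - 5,-5,-1, - 1, - 5/6, - 4/11,5/9,2,5,6,8,8, 9.4]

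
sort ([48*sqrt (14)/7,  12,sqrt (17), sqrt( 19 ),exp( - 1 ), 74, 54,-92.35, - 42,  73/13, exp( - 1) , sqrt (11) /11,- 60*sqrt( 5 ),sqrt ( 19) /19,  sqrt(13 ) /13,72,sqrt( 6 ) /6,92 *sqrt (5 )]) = [  -  60*sqrt(5 ),-92.35, - 42,sqrt (19)/19, sqrt (13)/13,  sqrt(11 ) /11 , exp ( - 1),exp( - 1), sqrt(6)/6 , sqrt( 17),  sqrt( 19), 73/13, 12 , 48 * sqrt (14)/7,54, 72,74 , 92 * sqrt(5 ) ] 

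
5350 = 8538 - 3188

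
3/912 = 1/304 = 0.00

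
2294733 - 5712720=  - 3417987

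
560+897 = 1457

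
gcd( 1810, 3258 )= 362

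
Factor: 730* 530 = 386900 = 2^2*5^2*53^1*73^1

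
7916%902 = 700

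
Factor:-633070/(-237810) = 3^( - 1)*29^1 * 37^1*59^1*7927^ ( - 1 ) = 63307/23781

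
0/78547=0 = 0.00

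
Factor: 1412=2^2*353^1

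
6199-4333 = 1866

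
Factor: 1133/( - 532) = -2^( - 2)*7^(  -  1) * 11^1*19^(  -  1) * 103^1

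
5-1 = 4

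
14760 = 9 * 1640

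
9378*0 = 0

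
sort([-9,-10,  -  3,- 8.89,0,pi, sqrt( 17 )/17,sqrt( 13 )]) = [-10, - 9 , - 8.89,-3, 0,sqrt(17) /17,  pi,sqrt( 13)]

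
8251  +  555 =8806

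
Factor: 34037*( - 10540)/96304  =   - 89687495/24076  =  - 2^(  -  2)*5^1*13^(-1 ) * 17^1*31^1*101^1*337^1*463^( - 1 )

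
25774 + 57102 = 82876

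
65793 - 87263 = - 21470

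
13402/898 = 6701/449  =  14.92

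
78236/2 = 39118  =  39118.00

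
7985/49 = 7985/49 = 162.96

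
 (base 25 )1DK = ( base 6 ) 4254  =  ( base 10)970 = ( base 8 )1712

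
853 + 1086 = 1939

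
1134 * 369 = 418446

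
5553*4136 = 22967208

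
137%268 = 137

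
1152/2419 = 1152/2419 = 0.48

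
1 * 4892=4892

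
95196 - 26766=68430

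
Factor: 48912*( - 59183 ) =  - 2^4* 3^1 * 1019^1*59183^1 =- 2894758896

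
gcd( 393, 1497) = 3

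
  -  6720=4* (- 1680 )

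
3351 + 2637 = 5988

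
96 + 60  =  156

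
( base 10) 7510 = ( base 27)A84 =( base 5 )220020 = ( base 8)16526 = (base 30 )8AA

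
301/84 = 43/12  =  3.58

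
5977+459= 6436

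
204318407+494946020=699264427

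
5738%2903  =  2835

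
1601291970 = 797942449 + 803349521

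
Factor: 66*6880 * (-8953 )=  - 4065378240 = - 2^6 *3^1 * 5^1*7^1  *11^1*43^1 * 1279^1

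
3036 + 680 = 3716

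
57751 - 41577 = 16174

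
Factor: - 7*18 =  - 2^1*3^2*7^1=-  126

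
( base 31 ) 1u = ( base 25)2b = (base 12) 51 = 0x3d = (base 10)61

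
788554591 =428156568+360398023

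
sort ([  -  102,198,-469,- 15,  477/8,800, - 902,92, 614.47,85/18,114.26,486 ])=[-902 , - 469, - 102, - 15,85/18,477/8, 92,114.26,198, 486,614.47, 800] 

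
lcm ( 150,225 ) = 450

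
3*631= 1893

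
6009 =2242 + 3767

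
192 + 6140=6332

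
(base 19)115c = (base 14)2955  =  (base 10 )7327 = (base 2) 1110010011111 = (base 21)GCJ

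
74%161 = 74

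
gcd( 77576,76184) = 8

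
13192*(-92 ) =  - 1213664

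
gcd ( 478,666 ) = 2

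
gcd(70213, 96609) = 1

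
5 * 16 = 80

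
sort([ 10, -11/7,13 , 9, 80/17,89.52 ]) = [ - 11/7,80/17,9,10, 13,89.52 ]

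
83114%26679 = 3077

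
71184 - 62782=8402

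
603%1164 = 603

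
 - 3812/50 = - 1906/25  =  -76.24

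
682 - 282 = 400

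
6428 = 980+5448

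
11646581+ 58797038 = 70443619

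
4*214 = 856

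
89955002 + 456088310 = 546043312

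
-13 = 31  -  44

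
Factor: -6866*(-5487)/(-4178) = -18836871/2089 =-3^1*31^1*59^1*2089^(-1 )*3433^1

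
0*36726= 0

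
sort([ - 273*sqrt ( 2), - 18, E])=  [ - 273*sqrt( 2),-18 , E]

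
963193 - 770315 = 192878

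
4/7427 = 4/7427=0.00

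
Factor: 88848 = 2^4*3^2* 617^1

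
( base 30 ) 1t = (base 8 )73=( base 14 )43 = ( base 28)23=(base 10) 59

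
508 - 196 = 312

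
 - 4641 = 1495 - 6136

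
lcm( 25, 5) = 25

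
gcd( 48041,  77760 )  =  1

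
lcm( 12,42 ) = 84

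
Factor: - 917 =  - 7^1*131^1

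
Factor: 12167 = 23^3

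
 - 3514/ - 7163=3514/7163 = 0.49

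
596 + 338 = 934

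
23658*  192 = 4542336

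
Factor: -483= - 3^1*7^1*23^1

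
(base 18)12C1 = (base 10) 6697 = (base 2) 1101000101001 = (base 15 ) 1EB7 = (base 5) 203242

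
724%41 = 27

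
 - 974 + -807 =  - 1781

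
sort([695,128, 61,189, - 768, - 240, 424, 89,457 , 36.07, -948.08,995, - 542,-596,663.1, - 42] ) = [ - 948.08, - 768, - 596, - 542, - 240 , - 42,36.07,61,89,128, 189, 424, 457,  663.1, 695,  995]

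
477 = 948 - 471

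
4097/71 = 4097/71 = 57.70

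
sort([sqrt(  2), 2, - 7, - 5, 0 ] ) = [ - 7, - 5,0,sqrt(2),2 ] 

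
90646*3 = 271938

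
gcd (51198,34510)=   14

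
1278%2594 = 1278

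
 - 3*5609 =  - 16827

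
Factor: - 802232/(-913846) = 401116/456923 =2^2*  100279^1*456923^( - 1 )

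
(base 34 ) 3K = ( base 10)122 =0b1111010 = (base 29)46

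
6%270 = 6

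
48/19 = 48/19 =2.53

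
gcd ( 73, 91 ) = 1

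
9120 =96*95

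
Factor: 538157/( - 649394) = -2^ ( - 1)*324697^( - 1)*538157^1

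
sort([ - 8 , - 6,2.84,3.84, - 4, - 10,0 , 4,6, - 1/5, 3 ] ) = [ - 10, - 8, - 6, - 4, - 1/5,0,  2.84, 3,3.84, 4,6 ] 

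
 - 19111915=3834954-22946869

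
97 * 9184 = 890848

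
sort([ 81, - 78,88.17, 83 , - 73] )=[ - 78, - 73, 81, 83, 88.17]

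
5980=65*92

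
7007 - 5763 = 1244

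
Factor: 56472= 2^3*3^1*13^1*181^1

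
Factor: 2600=2^3*5^2*13^1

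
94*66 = 6204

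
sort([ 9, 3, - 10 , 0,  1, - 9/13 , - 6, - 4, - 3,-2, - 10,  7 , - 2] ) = [ - 10,-10, - 6, - 4,  -  3, - 2, -2, - 9/13,0,1, 3 , 7  ,  9]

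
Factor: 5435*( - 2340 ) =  - 2^2*3^2 * 5^2*13^1* 1087^1 = - 12717900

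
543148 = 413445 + 129703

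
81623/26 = 3139  +  9/26   =  3139.35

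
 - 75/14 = -6 + 9/14 = - 5.36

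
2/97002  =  1/48501 = 0.00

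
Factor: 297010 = 2^1*5^1* 7^1*4243^1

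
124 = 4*31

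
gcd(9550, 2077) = 1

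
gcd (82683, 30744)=9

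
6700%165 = 100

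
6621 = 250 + 6371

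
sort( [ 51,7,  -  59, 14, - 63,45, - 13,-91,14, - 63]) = [ - 91, - 63,-63, - 59,-13,7,14,14 , 45,51]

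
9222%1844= 2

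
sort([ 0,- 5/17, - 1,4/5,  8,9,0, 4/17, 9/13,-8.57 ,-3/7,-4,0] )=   [ - 8.57, - 4,-1,  -  3/7, - 5/17, 0,0,0, 4/17 , 9/13,4/5,8,9]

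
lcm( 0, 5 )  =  0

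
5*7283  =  36415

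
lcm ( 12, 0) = 0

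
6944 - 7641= - 697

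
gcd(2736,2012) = 4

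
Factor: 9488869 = 13^1*729913^1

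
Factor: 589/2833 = 19^1*31^1  *2833^( - 1 )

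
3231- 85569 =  - 82338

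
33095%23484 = 9611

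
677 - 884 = -207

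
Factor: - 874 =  - 2^1*19^1 * 23^1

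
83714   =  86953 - 3239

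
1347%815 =532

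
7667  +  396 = 8063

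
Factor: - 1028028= - 2^2*3^1*85669^1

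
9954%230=64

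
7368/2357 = 7368/2357= 3.13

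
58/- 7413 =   -  1 + 7355/7413 = - 0.01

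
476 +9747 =10223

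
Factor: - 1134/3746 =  - 3^4*7^1*1873^( - 1) = -567/1873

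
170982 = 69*2478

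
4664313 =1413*3301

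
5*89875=449375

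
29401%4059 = 988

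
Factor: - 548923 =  - 97^1*5659^1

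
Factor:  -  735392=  - 2^5*7^3 * 67^1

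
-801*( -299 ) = 239499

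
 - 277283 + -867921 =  - 1145204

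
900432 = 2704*333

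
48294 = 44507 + 3787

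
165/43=165/43 = 3.84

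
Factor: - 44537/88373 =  - 67^ ( - 1 )*1319^(  -  1 )* 44537^1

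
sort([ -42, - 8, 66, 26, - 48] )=[ - 48, - 42, - 8,26, 66] 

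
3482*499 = 1737518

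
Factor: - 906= - 2^1 *3^1*151^1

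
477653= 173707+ 303946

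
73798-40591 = 33207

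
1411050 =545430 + 865620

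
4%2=0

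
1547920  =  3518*440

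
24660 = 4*6165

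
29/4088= 29/4088= 0.01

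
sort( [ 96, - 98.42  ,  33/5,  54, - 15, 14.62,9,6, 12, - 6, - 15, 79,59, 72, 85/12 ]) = [-98.42, - 15,  -  15, - 6,6 , 33/5, 85/12,9, 12,  14.62, 54, 59, 72  ,  79, 96]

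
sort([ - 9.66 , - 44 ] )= [ - 44, - 9.66 ] 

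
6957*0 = 0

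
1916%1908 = 8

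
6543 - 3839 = 2704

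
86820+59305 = 146125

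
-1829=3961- 5790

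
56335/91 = 56335/91 = 619.07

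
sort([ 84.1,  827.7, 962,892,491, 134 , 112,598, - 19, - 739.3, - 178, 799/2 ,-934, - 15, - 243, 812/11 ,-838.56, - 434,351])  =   [ - 934, - 838.56,-739.3, - 434, - 243, -178, - 19, - 15,812/11 , 84.1,112 , 134, 351,799/2,491,  598, 827.7,892,962]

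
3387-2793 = 594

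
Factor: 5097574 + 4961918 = 2^2 * 3^1 * 89^1*9419^1 = 10059492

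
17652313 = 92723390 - 75071077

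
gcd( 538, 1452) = 2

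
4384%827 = 249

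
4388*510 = 2237880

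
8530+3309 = 11839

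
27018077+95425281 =122443358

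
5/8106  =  5/8106 =0.00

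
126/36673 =18/5239  =  0.00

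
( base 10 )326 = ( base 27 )c2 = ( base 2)101000110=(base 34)9K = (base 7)644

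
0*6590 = 0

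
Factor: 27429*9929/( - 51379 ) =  - 3^1 *41^1*191^ ( - 1 )*223^1*269^( - 1 )* 9929^1 = - 272342541/51379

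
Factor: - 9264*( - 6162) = 57084768= 2^5*3^2*13^1*79^1*193^1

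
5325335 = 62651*85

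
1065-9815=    - 8750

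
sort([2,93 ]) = [2, 93 ] 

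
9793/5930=1+3863/5930=1.65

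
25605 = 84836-59231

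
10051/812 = 10051/812 = 12.38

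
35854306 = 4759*7534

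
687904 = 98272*7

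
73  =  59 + 14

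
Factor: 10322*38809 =400586498 = 2^1*13^1*197^2*397^1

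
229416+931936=1161352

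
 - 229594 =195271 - 424865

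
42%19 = 4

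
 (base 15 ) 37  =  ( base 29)1n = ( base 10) 52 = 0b110100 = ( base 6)124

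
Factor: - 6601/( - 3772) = 2^( - 2)*7^1=7/4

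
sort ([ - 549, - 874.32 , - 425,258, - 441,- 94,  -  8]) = [ - 874.32,- 549 , - 441, - 425,-94, - 8,258 ]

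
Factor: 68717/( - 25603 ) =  - 11^1 * 6247^1*25603^(  -  1 )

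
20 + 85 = 105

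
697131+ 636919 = 1334050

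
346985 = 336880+10105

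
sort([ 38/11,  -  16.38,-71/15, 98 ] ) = [  -  16.38, - 71/15,38/11, 98 ]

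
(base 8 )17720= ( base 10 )8144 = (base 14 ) 2d7a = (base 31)8EM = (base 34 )71I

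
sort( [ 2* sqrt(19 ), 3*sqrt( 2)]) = [3*sqrt(2), 2*sqrt (19) ]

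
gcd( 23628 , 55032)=12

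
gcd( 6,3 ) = 3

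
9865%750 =115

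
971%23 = 5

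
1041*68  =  70788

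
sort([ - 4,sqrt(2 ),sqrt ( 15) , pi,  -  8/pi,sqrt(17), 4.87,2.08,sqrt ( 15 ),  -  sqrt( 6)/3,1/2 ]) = [ - 4, - 8/pi,- sqrt(6 )/3, 1/2, sqrt( 2 ),2.08, pi, sqrt( 15),  sqrt( 15),  sqrt( 17 ),4.87]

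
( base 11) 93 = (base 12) 86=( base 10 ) 102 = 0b1100110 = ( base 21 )4I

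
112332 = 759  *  148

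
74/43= 74/43 = 1.72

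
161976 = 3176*51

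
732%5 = 2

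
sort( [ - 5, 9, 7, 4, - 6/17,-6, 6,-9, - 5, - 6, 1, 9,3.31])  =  [ - 9, - 6,-6, - 5, - 5, - 6/17,1, 3.31, 4 , 6, 7,9,9 ] 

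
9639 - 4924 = 4715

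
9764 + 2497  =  12261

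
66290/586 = 33145/293 = 113.12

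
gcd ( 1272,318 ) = 318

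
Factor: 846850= 2^1 * 5^2*16937^1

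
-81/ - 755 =81/755 = 0.11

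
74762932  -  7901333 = 66861599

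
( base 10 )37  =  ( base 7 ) 52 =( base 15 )27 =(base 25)1c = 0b100101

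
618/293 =618/293 =2.11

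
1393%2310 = 1393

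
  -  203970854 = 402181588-606152442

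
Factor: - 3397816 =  - 2^3*424727^1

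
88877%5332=3565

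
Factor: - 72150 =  - 2^1*3^1*5^2*13^1*37^1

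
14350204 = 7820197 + 6530007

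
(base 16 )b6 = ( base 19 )9b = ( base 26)70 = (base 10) 182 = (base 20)92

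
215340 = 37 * 5820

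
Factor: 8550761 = 31^1*101^1*2731^1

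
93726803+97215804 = 190942607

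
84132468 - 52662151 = 31470317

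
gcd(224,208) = 16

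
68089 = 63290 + 4799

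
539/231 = 2 + 1/3 = 2.33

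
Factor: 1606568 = 2^3*17^1 * 11813^1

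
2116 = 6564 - 4448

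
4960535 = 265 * 18719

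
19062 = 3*6354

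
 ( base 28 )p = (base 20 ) 15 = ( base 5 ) 100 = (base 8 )31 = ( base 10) 25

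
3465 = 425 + 3040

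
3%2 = 1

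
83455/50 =1669+1/10 = 1669.10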